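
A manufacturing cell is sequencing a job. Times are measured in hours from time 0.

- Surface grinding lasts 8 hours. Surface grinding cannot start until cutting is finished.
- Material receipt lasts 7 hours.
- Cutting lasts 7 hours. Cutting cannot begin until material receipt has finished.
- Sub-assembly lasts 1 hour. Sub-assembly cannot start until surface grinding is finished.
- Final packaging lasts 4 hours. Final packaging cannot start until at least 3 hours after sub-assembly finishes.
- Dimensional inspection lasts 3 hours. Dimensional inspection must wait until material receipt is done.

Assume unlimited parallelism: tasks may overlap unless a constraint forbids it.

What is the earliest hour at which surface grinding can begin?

Material receipt has no prerequisites, so it starts at hour 0 and finishes at hour 7.
Cutting waits on material receipt (finishes hour 7), so it starts at hour 7 and finishes at 7 + 7 = hour 14.
Surface grinding waits on cutting (finishes hour 14), so the earliest it can start is hour 14.

14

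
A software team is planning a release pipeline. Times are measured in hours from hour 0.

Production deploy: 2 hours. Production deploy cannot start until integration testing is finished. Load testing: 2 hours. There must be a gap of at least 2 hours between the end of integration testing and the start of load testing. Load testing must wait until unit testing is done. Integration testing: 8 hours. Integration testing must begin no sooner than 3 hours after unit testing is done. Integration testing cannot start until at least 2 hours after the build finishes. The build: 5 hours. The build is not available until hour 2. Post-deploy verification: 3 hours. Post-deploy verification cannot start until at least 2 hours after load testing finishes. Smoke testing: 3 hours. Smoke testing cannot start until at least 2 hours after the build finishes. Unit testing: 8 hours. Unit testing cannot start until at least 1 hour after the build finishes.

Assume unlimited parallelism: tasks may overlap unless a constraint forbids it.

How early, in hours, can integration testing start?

19

After its own release at hour 2, the build can start at hour 2 and finishes at hour 7.
Unit testing cannot begin until the build (finishes hour 7, plus 1-hour gap → hour 8). It runs from hour 8 to 8 + 8 = hour 16.
Integration testing waits on unit testing (finishes hour 16, plus 3-hour gap → hour 19); the build (finishes hour 7, plus 2-hour gap → hour 9). The latest of these is hour 19, which is the earliest integration testing can start.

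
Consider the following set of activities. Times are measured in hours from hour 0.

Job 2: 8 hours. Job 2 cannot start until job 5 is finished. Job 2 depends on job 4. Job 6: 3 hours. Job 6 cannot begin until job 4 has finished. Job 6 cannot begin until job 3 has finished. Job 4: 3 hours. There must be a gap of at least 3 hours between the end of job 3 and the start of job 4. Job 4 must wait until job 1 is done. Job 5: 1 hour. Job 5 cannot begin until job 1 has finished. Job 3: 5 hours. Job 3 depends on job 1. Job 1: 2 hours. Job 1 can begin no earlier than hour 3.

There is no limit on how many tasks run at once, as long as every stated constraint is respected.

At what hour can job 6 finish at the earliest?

19

After its own release at hour 3, job 1 can start at hour 3 and finishes at hour 5.
Job 3 cannot begin until job 1 (finishes hour 5). It runs from hour 5 to 5 + 5 = hour 10.
Job 4 has to wait for job 3 (finishes hour 10, plus 3-hour gap → hour 13); job 1 (finishes hour 5). The latest of these is hour 13, so job 4 runs hour 13 to 13 + 3 = hour 16.
Job 6 cannot start until job 4 (finishes hour 16); job 3 (finishes hour 10). The controlling bound is hour 16, so job 6 finishes at 16 + 3 = hour 19.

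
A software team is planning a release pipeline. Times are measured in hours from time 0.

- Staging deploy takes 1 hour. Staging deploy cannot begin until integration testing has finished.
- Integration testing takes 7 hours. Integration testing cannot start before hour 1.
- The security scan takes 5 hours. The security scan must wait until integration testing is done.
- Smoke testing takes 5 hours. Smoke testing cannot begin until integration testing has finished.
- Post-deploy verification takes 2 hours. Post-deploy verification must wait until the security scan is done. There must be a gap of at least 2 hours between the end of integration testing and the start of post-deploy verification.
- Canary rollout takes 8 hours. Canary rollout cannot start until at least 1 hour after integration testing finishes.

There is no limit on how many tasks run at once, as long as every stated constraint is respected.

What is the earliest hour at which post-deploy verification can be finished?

Integration testing waits on its own release at hour 1, so it starts at hour 1 and finishes at 1 + 7 = hour 8.
The security scan cannot begin until integration testing (finishes hour 8). It runs from hour 8 to 8 + 5 = hour 13.
For post-deploy verification: the security scan (finishes hour 13); integration testing (finishes hour 8, plus 2-hour gap → hour 10). Taking the maximum gives a start of hour 13, and it finishes at 13 + 2 = hour 15.

15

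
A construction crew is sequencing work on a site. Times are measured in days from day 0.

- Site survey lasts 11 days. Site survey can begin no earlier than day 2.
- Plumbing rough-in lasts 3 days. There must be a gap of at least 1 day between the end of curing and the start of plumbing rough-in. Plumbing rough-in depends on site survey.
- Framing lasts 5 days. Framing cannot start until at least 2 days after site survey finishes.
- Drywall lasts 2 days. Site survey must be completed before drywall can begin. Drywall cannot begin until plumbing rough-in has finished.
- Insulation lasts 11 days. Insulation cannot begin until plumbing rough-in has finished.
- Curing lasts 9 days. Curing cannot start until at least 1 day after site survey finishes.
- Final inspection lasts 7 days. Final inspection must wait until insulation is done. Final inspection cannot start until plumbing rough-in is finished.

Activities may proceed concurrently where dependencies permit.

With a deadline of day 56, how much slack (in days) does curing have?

11

Site survey waits on its own release at day 2, so it starts at day 2 and finishes at 2 + 11 = day 13.
After site survey (finishes day 13, plus 1-day gap → day 14), curing can start at day 14 and finishes at day 23.

Working backward from the deadline:
To finish by day 56, final inspection (duration 7) must start no later than day 49.
Insulation has to be done before final inspection (must start by day 49). That means finishing by day 49, i.e. starting by 49 − 11 = day 38.
Nothing follows drywall; the deadline of day 56 is its only limit. It must start by 56 − 2 = day 54.
Plumbing rough-in must finish in time for insulation (must start by day 38); drywall (must start by day 54); final inspection (must start by day 49). The tightest is day 38, so plumbing rough-in must start by 38 − 3 = day 35.
Curing must finish before plumbing rough-in (must start by day 35, minus 1-day gap → day 34). With a 9-day duration, curing must start by 34 − 9 = day 25.
So curing can start as early as day 14 and as late as day 25, giving 25 − 14 = 11 days of slack.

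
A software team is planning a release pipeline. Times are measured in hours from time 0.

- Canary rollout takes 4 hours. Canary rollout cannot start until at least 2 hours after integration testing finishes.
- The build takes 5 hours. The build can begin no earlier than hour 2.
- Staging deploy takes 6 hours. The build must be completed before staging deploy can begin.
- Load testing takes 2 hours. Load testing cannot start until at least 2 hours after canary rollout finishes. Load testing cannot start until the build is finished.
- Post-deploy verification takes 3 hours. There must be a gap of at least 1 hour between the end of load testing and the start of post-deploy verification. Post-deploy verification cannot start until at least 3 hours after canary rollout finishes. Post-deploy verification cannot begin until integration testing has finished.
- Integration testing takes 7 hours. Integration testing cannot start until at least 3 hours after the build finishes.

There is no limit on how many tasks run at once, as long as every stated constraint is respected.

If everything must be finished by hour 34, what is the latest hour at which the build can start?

5

Post-deploy verification must finish by hour 34; it takes 3 hours, so it must start by 34 − 3 = hour 31.
Load testing must finish before post-deploy verification (must start by hour 31, minus 1-hour gap → hour 30). With a 2-hour duration, load testing must start by 30 − 2 = hour 28.
Canary rollout must finish in time for load testing (must start by hour 28, minus 2-hour gap → hour 26); post-deploy verification (must start by hour 31, minus 3-hour gap → hour 28). The tightest is hour 26, so canary rollout must start by 26 − 4 = hour 22.
Integration testing must finish in time for canary rollout (must start by hour 22, minus 2-hour gap → hour 20); post-deploy verification (must start by hour 31). The tightest is hour 20, so integration testing must start by 20 − 7 = hour 13.
To finish by hour 34, staging deploy (duration 6) must start no later than hour 28.
The build feeds integration testing (must start by hour 13, minus 3-hour gap → hour 10); staging deploy (must start by hour 28); load testing (must start by hour 28). Taking the minimum, the build must finish by hour 10 and start by 10 − 5 = hour 5.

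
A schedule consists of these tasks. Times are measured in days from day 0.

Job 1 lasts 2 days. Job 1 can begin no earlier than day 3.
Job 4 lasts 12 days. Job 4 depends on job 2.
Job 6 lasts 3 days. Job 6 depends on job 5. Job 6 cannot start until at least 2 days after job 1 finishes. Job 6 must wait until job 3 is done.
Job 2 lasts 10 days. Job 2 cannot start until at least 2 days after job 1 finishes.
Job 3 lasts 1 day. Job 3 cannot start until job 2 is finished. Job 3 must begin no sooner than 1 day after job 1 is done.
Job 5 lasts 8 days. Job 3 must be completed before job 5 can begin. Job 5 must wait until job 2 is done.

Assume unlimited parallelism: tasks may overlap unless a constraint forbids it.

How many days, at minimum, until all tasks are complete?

Job 1 cannot begin until its own release at day 3. It runs from day 3 to 3 + 2 = day 5.
Job 2 waits on job 1 (finishes day 5, plus 2-day gap → day 7), so it starts at day 7 and finishes at 7 + 10 = day 17.
Job 4 cannot begin until job 2 (finishes day 17). It runs from day 17 to 17 + 12 = day 29.
Job 3 needs all of job 2 (finishes day 17); job 1 (finishes day 5, plus 1-day gap → day 6). That puts its earliest start at day 17; it finishes at 17 + 1 = day 18.
Job 5 has to wait for job 3 (finishes day 18); job 2 (finishes day 17). The latest of these is day 18, so job 5 runs day 18 to 18 + 8 = day 26.
Job 6 has to wait for job 5 (finishes day 26); job 1 (finishes day 5, plus 2-day gap → day 7); job 3 (finishes day 18). The latest of these is day 26, so job 6 runs day 26 to 26 + 3 = day 29.
All tasks are finished once the last one completes. Finish times: Job 1 at 5, Job 2 at 17, Job 3 at 18, Job 4 at 29, Job 5 at 26, Job 6 at 29. The latest is day 29.

29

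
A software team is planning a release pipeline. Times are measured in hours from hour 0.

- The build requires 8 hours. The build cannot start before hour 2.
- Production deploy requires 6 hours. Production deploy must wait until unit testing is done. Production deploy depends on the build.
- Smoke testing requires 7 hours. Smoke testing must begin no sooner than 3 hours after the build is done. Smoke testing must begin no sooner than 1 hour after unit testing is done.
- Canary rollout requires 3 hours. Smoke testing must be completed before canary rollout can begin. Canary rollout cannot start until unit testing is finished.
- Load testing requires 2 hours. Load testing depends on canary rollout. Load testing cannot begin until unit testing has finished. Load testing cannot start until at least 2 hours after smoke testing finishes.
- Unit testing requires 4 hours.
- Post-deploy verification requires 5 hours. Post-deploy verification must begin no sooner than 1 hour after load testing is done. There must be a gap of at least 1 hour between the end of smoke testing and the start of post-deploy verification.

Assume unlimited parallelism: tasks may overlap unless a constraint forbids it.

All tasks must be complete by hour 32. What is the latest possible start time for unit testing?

To finish by hour 32, post-deploy verification (duration 5) must start no later than hour 27.
Load testing has to be done before post-deploy verification (must start by hour 27, minus 1-hour gap → hour 26). That means finishing by hour 26, i.e. starting by 26 − 2 = hour 24.
Canary rollout has to be done before load testing (must start by hour 24). That means finishing by hour 24, i.e. starting by 24 − 3 = hour 21.
Smoke testing has several dependents: canary rollout (must start by hour 21); load testing (must start by hour 24, minus 2-hour gap → hour 22); post-deploy verification (must start by hour 27, minus 1-hour gap → hour 26). The earliest of those limits is hour 21, so smoke testing must start by 21 − 7 = hour 14.
Production deploy must finish by hour 32; it takes 6 hours, so it must start by 32 − 6 = hour 26.
Unit testing must finish in time for smoke testing (must start by hour 14, minus 1-hour gap → hour 13); canary rollout (must start by hour 21); load testing (must start by hour 24); production deploy (must start by hour 26). The tightest is hour 13, so unit testing must start by 13 − 4 = hour 9.

9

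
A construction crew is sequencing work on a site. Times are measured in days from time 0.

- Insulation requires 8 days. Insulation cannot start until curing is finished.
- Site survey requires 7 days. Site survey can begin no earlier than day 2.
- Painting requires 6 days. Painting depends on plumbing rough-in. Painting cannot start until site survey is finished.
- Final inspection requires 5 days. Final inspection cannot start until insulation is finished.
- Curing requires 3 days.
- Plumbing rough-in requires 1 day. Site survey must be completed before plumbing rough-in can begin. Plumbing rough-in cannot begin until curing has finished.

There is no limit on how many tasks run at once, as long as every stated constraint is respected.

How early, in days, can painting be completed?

Curing has no prerequisites, so it starts at day 0 and finishes at day 3.
Site survey waits on its own release at day 2, so it starts at day 2 and finishes at 2 + 7 = day 9.
Plumbing rough-in has to wait for site survey (finishes day 9); curing (finishes day 3). The latest of these is day 9, so plumbing rough-in runs day 9 to 9 + 1 = day 10.
Painting needs all of plumbing rough-in (finishes day 10); site survey (finishes day 9). That puts its earliest start at day 10; it finishes at 10 + 6 = day 16.

16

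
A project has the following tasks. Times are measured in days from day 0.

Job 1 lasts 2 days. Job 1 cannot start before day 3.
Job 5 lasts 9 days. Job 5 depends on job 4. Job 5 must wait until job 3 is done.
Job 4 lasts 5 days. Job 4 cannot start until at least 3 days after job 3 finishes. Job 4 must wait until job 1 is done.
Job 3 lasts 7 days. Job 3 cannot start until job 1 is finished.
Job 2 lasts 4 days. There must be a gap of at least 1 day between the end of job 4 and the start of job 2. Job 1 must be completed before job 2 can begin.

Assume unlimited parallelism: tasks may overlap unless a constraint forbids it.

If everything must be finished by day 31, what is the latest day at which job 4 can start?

Job 2 has no dependents, so it just needs to finish by day 31. Starting by 31 − 4 = day 27 achieves that.
Job 5 has no dependents, so it just needs to finish by day 31. Starting by 31 − 9 = day 22 achieves that.
Job 4 feeds job 2 (must start by day 27, minus 1-day gap → day 26); job 5 (must start by day 22). Taking the minimum, job 4 must finish by day 22 and start by 22 − 5 = day 17.

17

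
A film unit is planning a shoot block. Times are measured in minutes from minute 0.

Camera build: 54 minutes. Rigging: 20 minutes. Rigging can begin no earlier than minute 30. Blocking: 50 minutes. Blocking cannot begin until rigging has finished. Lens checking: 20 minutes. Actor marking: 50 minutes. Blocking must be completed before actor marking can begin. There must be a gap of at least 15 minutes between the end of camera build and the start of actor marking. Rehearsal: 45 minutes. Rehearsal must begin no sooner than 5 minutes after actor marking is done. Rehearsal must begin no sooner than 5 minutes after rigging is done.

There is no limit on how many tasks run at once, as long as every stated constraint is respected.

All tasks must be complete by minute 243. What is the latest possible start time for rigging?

73

Nothing follows rehearsal; the deadline of minute 243 is its only limit. It must start by 243 − 45 = minute 198.
Actor marking must finish before rehearsal (must start by minute 198, minus 5-minute gap → minute 193). With a 50-minute duration, actor marking must start by 193 − 50 = minute 143.
Since actor marking (must start by minute 143) depends on it, blocking must finish by minute 143. Backing off its 50-minute duration gives a latest start of minute 93.
Rigging must finish in time for blocking (must start by minute 93); rehearsal (must start by minute 198, minus 5-minute gap → minute 193). The tightest is minute 93, so rigging must start by 93 − 20 = minute 73.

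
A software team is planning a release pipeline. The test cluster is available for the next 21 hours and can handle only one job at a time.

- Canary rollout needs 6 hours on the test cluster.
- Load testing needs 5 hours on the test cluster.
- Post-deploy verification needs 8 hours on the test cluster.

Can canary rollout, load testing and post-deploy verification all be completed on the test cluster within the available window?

Running back to back, the jobs need 6 + 5 + 8 = 19 hours on the test cluster.
Since 19 ≤ 21, they fit within the window.

Yes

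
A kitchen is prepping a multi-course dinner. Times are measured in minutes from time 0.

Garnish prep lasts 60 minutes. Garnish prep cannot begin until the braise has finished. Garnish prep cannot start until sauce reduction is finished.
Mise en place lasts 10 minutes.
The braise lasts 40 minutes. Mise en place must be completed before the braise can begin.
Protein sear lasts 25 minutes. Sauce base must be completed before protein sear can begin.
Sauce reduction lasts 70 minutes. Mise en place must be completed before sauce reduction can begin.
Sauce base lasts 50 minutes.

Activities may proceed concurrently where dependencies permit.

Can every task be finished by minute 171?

Sauce base can start immediately at minute 0; it finishes at minute 50.
Protein sear cannot begin until sauce base (finishes minute 50). It runs from minute 50 to 50 + 25 = minute 75.
Mise en place can start immediately at minute 0; it finishes at minute 10.
Sauce reduction cannot begin until mise en place (finishes minute 10). It runs from minute 10 to 10 + 70 = minute 80.
After mise en place (finishes minute 10), the braise can start at minute 10 and finishes at minute 50.
Garnish prep cannot start until the braise (finishes minute 50); sauce reduction (finishes minute 80). The controlling bound is minute 80, so garnish prep finishes at 80 + 60 = minute 140.
Every task is finished by minute 140, which is no later than the deadline of 171, so the schedule is feasible.

Yes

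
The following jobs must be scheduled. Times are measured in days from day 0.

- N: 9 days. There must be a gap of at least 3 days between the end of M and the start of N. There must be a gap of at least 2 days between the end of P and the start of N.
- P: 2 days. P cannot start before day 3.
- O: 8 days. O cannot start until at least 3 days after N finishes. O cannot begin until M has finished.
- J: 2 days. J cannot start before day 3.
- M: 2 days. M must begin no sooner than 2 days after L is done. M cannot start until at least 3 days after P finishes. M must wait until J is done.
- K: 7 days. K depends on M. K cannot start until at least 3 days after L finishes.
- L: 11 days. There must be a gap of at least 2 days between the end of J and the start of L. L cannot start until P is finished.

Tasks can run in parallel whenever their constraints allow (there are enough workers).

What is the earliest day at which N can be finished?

After its own release at day 3, P can start at day 3 and finishes at day 5.
After its own release at day 3, J can start at day 3 and finishes at day 5.
For L: J (finishes day 5, plus 2-day gap → day 7); P (finishes day 5). Taking the maximum gives a start of day 7, and it finishes at 7 + 11 = day 18.
M has to wait for L (finishes day 18, plus 2-day gap → day 20); P (finishes day 5, plus 3-day gap → day 8); J (finishes day 5). The latest of these is day 20, so M runs day 20 to 20 + 2 = day 22.
N needs all of M (finishes day 22, plus 3-day gap → day 25); P (finishes day 5, plus 2-day gap → day 7). That puts its earliest start at day 25; it finishes at 25 + 9 = day 34.

34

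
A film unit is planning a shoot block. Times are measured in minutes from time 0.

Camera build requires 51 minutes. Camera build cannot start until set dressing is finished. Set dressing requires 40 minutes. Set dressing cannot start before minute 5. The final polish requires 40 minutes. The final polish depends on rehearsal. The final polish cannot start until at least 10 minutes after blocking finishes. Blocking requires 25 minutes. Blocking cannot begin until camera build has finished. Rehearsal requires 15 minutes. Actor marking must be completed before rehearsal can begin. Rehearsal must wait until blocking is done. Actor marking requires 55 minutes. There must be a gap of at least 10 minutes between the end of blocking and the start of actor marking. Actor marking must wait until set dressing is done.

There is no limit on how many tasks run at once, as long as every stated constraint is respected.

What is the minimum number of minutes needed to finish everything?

Set dressing waits on its own release at minute 5, so it starts at minute 5 and finishes at 5 + 40 = minute 45.
Camera build cannot begin until set dressing (finishes minute 45). It runs from minute 45 to 45 + 51 = minute 96.
Blocking waits on camera build (finishes minute 96), so it starts at minute 96 and finishes at 96 + 25 = minute 121.
Actor marking cannot start until blocking (finishes minute 121, plus 10-minute gap → minute 131); set dressing (finishes minute 45). The controlling bound is minute 131, so actor marking finishes at 131 + 55 = minute 186.
For rehearsal: actor marking (finishes minute 186); blocking (finishes minute 121). Taking the maximum gives a start of minute 186, and it finishes at 186 + 15 = minute 201.
The final polish needs all of rehearsal (finishes minute 201); blocking (finishes minute 121, plus 10-minute gap → minute 131). That puts its earliest start at minute 201; it finishes at 201 + 40 = minute 241.
All tasks are finished once the last one completes. Finish times: Set dressing at 45, Camera build at 96, Blocking at 121, Actor marking at 186, Rehearsal at 201, The final polish at 241. The latest is minute 241.

241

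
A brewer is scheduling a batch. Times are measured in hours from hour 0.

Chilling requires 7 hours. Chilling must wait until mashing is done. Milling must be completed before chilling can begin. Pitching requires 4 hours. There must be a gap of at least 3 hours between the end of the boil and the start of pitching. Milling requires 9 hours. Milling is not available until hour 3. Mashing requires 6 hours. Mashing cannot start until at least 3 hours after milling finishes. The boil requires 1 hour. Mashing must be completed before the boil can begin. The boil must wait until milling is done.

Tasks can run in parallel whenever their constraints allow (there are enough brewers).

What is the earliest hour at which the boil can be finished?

Milling cannot begin until its own release at hour 3. It runs from hour 3 to 3 + 9 = hour 12.
Mashing waits on milling (finishes hour 12, plus 3-hour gap → hour 15), so it starts at hour 15 and finishes at 15 + 6 = hour 21.
The boil has to wait for mashing (finishes hour 21); milling (finishes hour 12). The latest of these is hour 21, so the boil runs hour 21 to 21 + 1 = hour 22.

22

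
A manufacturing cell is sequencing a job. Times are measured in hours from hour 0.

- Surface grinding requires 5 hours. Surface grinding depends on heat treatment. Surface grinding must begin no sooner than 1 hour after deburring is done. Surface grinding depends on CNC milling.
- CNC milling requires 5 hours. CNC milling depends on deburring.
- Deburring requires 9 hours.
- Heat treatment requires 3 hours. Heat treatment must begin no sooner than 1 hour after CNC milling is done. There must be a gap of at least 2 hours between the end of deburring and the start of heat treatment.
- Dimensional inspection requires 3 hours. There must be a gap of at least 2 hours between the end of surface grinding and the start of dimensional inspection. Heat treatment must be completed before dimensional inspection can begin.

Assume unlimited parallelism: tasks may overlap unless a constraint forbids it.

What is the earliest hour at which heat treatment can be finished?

18

Deburring can start immediately at hour 0; it finishes at hour 9.
CNC milling waits on deburring (finishes hour 9), so it starts at hour 9 and finishes at 9 + 5 = hour 14.
For heat treatment: CNC milling (finishes hour 14, plus 1-hour gap → hour 15); deburring (finishes hour 9, plus 2-hour gap → hour 11). Taking the maximum gives a start of hour 15, and it finishes at 15 + 3 = hour 18.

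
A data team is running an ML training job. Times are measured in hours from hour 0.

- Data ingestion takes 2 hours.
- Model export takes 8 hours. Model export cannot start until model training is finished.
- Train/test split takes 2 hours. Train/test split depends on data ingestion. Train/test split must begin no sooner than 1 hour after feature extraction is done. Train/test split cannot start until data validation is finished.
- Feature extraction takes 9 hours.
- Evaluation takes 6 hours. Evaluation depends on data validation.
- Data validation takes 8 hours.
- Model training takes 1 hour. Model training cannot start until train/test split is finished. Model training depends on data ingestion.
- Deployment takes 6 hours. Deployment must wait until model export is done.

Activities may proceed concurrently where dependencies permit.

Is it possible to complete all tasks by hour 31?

Nothing blocks feature extraction, so it runs from hour 0 to hour 9.
Nothing blocks data validation, so it runs from hour 0 to hour 8.
Evaluation waits on data validation (finishes hour 8), so it starts at hour 8 and finishes at 8 + 6 = hour 14.
Data ingestion has no prerequisites, so it starts at hour 0 and finishes at hour 2.
Train/test split has to wait for data ingestion (finishes hour 2); feature extraction (finishes hour 9, plus 1-hour gap → hour 10); data validation (finishes hour 8). The latest of these is hour 10, so train/test split runs hour 10 to 10 + 2 = hour 12.
Model training needs all of train/test split (finishes hour 12); data ingestion (finishes hour 2). That puts its earliest start at hour 12; it finishes at 12 + 1 = hour 13.
Model export cannot begin until model training (finishes hour 13). It runs from hour 13 to 13 + 8 = hour 21.
Deployment cannot begin until model export (finishes hour 21). It runs from hour 21 to 21 + 6 = hour 27.
Every task is finished by hour 27, which is no later than the deadline of 31, so the schedule is feasible.

Yes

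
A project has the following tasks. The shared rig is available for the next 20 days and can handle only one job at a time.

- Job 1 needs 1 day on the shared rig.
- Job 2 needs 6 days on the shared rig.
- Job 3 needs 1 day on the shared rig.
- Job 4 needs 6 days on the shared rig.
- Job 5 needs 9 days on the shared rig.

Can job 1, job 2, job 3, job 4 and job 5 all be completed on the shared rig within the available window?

No

Running back to back, the jobs need 1 + 6 + 1 + 6 + 9 = 23 days on the shared rig.
Since 23 > 20, they cannot all fit.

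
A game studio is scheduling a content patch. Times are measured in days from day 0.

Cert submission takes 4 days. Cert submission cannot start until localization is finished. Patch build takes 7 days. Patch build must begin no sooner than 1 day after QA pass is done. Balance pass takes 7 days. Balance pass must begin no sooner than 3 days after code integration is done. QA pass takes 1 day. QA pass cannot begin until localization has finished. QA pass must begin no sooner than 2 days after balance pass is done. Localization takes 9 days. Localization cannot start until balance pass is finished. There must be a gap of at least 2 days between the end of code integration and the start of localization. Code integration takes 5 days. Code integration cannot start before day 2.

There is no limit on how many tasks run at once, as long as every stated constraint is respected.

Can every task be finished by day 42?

Yes

After its own release at day 2, code integration can start at day 2 and finishes at day 7.
After code integration (finishes day 7, plus 3-day gap → day 10), balance pass can start at day 10 and finishes at day 17.
Localization needs all of balance pass (finishes day 17); code integration (finishes day 7, plus 2-day gap → day 9). That puts its earliest start at day 17; it finishes at 17 + 9 = day 26.
After localization (finishes day 26), cert submission can start at day 26 and finishes at day 30.
QA pass needs all of localization (finishes day 26); balance pass (finishes day 17, plus 2-day gap → day 19). That puts its earliest start at day 26; it finishes at 26 + 1 = day 27.
Patch build cannot begin until QA pass (finishes day 27, plus 1-day gap → day 28). It runs from day 28 to 28 + 7 = day 35.
Every task is finished by day 35, which is no later than the deadline of 42, so the schedule is feasible.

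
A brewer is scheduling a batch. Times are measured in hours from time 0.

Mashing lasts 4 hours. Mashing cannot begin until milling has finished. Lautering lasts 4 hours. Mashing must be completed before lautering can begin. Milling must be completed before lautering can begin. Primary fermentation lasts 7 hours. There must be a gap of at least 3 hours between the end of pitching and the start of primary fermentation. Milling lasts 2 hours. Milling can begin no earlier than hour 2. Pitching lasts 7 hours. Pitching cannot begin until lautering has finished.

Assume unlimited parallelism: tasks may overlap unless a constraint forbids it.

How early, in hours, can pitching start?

12

Milling waits on its own release at hour 2, so it starts at hour 2 and finishes at 2 + 2 = hour 4.
Mashing waits on milling (finishes hour 4), so it starts at hour 4 and finishes at 4 + 4 = hour 8.
For lautering: mashing (finishes hour 8); milling (finishes hour 4). Taking the maximum gives a start of hour 8, and it finishes at 8 + 4 = hour 12.
Pitching waits on lautering (finishes hour 12), so the earliest it can start is hour 12.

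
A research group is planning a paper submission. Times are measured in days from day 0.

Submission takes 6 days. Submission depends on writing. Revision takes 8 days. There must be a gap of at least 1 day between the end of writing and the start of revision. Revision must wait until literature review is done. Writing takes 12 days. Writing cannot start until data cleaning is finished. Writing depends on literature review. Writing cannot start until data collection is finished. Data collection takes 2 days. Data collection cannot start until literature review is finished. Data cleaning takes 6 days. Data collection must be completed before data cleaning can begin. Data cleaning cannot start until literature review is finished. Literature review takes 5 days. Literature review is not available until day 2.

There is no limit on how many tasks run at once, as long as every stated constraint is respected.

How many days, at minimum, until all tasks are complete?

After its own release at day 2, literature review can start at day 2 and finishes at day 7.
Data collection waits on literature review (finishes day 7), so it starts at day 7 and finishes at 7 + 2 = day 9.
For data cleaning: data collection (finishes day 9); literature review (finishes day 7). Taking the maximum gives a start of day 9, and it finishes at 9 + 6 = day 15.
Writing has to wait for data cleaning (finishes day 15); literature review (finishes day 7); data collection (finishes day 9). The latest of these is day 15, so writing runs day 15 to 15 + 12 = day 27.
After writing (finishes day 27), submission can start at day 27 and finishes at day 33.
Revision cannot start until writing (finishes day 27, plus 1-day gap → day 28); literature review (finishes day 7). The controlling bound is day 28, so revision finishes at 28 + 8 = day 36.
All tasks are finished once the last one completes. Finish times: Literature review at 7, Data collection at 9, Data cleaning at 15, Writing at 27, Revision at 36, Submission at 33. The latest is day 36.

36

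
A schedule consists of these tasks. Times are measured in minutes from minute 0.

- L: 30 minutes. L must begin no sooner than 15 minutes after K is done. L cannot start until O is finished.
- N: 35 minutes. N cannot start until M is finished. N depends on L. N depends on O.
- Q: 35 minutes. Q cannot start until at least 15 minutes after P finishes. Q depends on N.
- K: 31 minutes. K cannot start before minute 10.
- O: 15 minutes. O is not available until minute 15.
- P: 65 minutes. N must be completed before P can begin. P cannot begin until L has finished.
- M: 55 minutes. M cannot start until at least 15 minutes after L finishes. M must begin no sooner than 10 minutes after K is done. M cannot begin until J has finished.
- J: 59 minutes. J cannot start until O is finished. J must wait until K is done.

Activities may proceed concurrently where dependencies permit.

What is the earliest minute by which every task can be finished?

After its own release at minute 15, O can start at minute 15 and finishes at minute 30.
K waits on its own release at minute 10, so it starts at minute 10 and finishes at 10 + 31 = minute 41.
L has to wait for K (finishes minute 41, plus 15-minute gap → minute 56); O (finishes minute 30). The latest of these is minute 56, so L runs minute 56 to 56 + 30 = minute 86.
For J: O (finishes minute 30); K (finishes minute 41). Taking the maximum gives a start of minute 41, and it finishes at 41 + 59 = minute 100.
M needs all of L (finishes minute 86, plus 15-minute gap → minute 101); K (finishes minute 41, plus 10-minute gap → minute 51); J (finishes minute 100). That puts its earliest start at minute 101; it finishes at 101 + 55 = minute 156.
N cannot start until M (finishes minute 156); L (finishes minute 86); O (finishes minute 30). The controlling bound is minute 156, so N finishes at 156 + 35 = minute 191.
For P: N (finishes minute 191); L (finishes minute 86). Taking the maximum gives a start of minute 191, and it finishes at 191 + 65 = minute 256.
For Q: P (finishes minute 256, plus 15-minute gap → minute 271); N (finishes minute 191). Taking the maximum gives a start of minute 271, and it finishes at 271 + 35 = minute 306.
All tasks are finished once the last one completes. Finish times: J at 100, K at 41, L at 86, M at 156, N at 191, O at 30, P at 256, Q at 306. The latest is minute 306.

306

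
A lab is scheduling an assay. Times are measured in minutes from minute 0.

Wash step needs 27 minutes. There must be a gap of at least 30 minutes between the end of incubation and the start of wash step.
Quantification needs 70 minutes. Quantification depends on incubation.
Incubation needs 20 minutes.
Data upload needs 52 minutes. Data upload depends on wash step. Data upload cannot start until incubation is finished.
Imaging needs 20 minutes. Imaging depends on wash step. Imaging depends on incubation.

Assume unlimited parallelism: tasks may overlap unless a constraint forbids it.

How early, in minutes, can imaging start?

Incubation has no prerequisites, so it starts at minute 0 and finishes at minute 20.
Wash step cannot begin until incubation (finishes minute 20, plus 30-minute gap → minute 50). It runs from minute 50 to 50 + 27 = minute 77.
Imaging waits on wash step (finishes minute 77); incubation (finishes minute 20). The latest of these is minute 77, which is the earliest imaging can start.

77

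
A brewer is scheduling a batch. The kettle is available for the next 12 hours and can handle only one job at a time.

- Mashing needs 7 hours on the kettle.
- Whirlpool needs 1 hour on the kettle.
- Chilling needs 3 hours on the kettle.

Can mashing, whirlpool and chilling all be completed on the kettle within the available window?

Running back to back, the jobs need 7 + 1 + 3 = 11 hours on the kettle.
Since 11 ≤ 12, they fit within the window.

Yes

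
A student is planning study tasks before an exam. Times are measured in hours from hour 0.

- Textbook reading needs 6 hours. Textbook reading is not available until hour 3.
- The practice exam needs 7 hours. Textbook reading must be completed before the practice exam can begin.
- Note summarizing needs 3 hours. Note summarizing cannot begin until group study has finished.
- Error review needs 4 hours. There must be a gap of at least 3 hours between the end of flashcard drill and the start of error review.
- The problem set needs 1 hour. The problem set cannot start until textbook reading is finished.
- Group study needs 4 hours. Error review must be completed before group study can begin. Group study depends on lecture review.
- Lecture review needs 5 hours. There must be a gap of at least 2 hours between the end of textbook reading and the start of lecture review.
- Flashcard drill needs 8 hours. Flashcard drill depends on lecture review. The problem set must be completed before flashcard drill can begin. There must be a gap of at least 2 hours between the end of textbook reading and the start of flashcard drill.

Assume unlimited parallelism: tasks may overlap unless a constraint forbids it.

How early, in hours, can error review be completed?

After its own release at hour 3, textbook reading can start at hour 3 and finishes at hour 9.
The problem set waits on textbook reading (finishes hour 9), so it starts at hour 9 and finishes at 9 + 1 = hour 10.
Lecture review waits on textbook reading (finishes hour 9, plus 2-hour gap → hour 11), so it starts at hour 11 and finishes at 11 + 5 = hour 16.
Flashcard drill cannot start until lecture review (finishes hour 16); the problem set (finishes hour 10); textbook reading (finishes hour 9, plus 2-hour gap → hour 11). The controlling bound is hour 16, so flashcard drill finishes at 16 + 8 = hour 24.
Error review cannot begin until flashcard drill (finishes hour 24, plus 3-hour gap → hour 27). It runs from hour 27 to 27 + 4 = hour 31.

31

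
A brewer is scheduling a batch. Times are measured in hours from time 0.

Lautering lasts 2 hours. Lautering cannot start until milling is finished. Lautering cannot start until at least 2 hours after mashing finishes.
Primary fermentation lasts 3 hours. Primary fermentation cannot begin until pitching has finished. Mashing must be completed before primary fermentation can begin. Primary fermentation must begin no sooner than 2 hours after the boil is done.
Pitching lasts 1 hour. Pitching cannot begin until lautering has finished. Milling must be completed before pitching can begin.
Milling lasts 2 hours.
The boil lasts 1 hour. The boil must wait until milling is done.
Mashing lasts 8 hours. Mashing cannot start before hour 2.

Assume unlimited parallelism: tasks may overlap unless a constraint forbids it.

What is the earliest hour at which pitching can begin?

Mashing waits on its own release at hour 2, so it starts at hour 2 and finishes at 2 + 8 = hour 10.
Nothing blocks milling, so it runs from hour 0 to hour 2.
Lautering needs all of milling (finishes hour 2); mashing (finishes hour 10, plus 2-hour gap → hour 12). That puts its earliest start at hour 12; it finishes at 12 + 2 = hour 14.
Pitching waits on lautering (finishes hour 14); milling (finishes hour 2). The latest of these is hour 14, which is the earliest pitching can start.

14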